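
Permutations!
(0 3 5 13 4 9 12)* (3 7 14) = (0 7 14 3 5 13 4 9 12) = [7, 1, 2, 5, 9, 13, 6, 14, 8, 12, 10, 11, 0, 4, 3]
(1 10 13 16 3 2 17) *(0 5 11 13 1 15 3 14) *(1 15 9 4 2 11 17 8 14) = (0 5 17 9 4 2 8 14)(1 10 15 3 11 13 16) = [5, 10, 8, 11, 2, 17, 6, 7, 14, 4, 15, 13, 12, 16, 0, 3, 1, 9]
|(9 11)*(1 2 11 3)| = 5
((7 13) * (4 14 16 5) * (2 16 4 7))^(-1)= ((2 16 5 7 13)(4 14))^(-1)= (2 13 7 5 16)(4 14)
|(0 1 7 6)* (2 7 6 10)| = |(0 1 6)(2 7 10)| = 3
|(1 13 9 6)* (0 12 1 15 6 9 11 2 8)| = 14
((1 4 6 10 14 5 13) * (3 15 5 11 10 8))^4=((1 4 6 8 3 15 5 13)(10 14 11))^4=(1 3)(4 15)(5 6)(8 13)(10 14 11)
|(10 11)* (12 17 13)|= 6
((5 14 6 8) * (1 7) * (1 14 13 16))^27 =(1 6 13 7 8 16 14 5) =((1 7 14 6 8 5 13 16))^27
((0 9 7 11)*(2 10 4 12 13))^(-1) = (0 11 7 9)(2 13 12 4 10)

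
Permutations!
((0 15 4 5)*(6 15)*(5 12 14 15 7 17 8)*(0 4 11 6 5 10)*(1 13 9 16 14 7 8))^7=(0 13 8 17 11 12 14 5 9 10 1 6 7 15 4 16)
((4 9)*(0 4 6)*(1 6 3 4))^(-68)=(0 1 6)(3 4 9)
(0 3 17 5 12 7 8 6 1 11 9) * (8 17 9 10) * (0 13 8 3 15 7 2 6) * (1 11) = (0 15 7 17 5 12 2 6 11 10 3 9 13 8) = [15, 1, 6, 9, 4, 12, 11, 17, 0, 13, 3, 10, 2, 8, 14, 7, 16, 5]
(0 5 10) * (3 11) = (0 5 10)(3 11) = [5, 1, 2, 11, 4, 10, 6, 7, 8, 9, 0, 3]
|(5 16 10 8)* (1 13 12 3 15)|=|(1 13 12 3 15)(5 16 10 8)|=20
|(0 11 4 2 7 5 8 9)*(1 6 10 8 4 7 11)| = 30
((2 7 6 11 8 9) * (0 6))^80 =((0 6 11 8 9 2 7))^80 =(0 8 7 11 2 6 9)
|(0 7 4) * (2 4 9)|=5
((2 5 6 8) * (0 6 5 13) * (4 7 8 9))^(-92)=((0 6 9 4 7 8 2 13))^(-92)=(0 7)(2 9)(4 13)(6 8)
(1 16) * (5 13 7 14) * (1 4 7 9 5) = (1 16 4 7 14)(5 13 9) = [0, 16, 2, 3, 7, 13, 6, 14, 8, 5, 10, 11, 12, 9, 1, 15, 4]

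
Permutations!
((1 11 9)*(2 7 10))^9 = ((1 11 9)(2 7 10))^9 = (11)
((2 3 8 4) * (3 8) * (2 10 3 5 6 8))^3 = (3 8)(4 5)(6 10)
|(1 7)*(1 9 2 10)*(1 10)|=|(10)(1 7 9 2)|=4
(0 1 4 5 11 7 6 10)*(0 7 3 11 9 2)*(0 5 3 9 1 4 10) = (0 4 3 11 9 2 5 1 10 7 6) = [4, 10, 5, 11, 3, 1, 0, 6, 8, 2, 7, 9]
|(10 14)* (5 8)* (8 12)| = 6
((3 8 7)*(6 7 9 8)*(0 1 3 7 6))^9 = ((0 1 3)(8 9))^9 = (8 9)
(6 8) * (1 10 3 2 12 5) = [0, 10, 12, 2, 4, 1, 8, 7, 6, 9, 3, 11, 5] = (1 10 3 2 12 5)(6 8)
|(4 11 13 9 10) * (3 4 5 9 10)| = 7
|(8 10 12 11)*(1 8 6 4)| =7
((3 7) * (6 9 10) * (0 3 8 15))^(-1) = (0 15 8 7 3)(6 10 9)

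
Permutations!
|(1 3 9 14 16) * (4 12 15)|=15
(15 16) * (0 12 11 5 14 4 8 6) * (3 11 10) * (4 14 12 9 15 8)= (0 9 15 16 8 6)(3 11 5 12 10)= [9, 1, 2, 11, 4, 12, 0, 7, 6, 15, 3, 5, 10, 13, 14, 16, 8]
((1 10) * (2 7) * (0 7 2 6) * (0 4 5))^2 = (10)(0 6 5 7 4)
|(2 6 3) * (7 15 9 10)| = |(2 6 3)(7 15 9 10)| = 12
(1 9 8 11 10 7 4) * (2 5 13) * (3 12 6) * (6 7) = (1 9 8 11 10 6 3 12 7 4)(2 5 13) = [0, 9, 5, 12, 1, 13, 3, 4, 11, 8, 6, 10, 7, 2]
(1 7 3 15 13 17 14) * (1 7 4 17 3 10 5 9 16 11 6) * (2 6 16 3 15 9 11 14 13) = (1 4 17 13 15 2 6)(3 9)(5 11 16 14 7 10) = [0, 4, 6, 9, 17, 11, 1, 10, 8, 3, 5, 16, 12, 15, 7, 2, 14, 13]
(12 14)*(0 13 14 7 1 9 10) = (0 13 14 12 7 1 9 10) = [13, 9, 2, 3, 4, 5, 6, 1, 8, 10, 0, 11, 7, 14, 12]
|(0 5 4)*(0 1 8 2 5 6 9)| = 15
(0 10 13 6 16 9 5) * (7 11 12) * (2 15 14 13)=[10, 1, 15, 3, 4, 0, 16, 11, 8, 5, 2, 12, 7, 6, 13, 14, 9]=(0 10 2 15 14 13 6 16 9 5)(7 11 12)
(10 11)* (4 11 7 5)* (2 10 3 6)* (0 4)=(0 4 11 3 6 2 10 7 5)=[4, 1, 10, 6, 11, 0, 2, 5, 8, 9, 7, 3]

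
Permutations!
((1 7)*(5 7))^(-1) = ((1 5 7))^(-1) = (1 7 5)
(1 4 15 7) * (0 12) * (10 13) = (0 12)(1 4 15 7)(10 13) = [12, 4, 2, 3, 15, 5, 6, 1, 8, 9, 13, 11, 0, 10, 14, 7]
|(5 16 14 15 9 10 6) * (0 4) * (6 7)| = 8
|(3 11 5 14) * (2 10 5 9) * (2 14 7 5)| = 4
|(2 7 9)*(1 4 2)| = 5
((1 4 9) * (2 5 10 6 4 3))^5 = ((1 3 2 5 10 6 4 9))^5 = (1 6 2 9 10 3 4 5)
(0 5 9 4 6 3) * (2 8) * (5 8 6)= [8, 1, 6, 0, 5, 9, 3, 7, 2, 4]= (0 8 2 6 3)(4 5 9)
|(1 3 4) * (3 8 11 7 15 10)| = 8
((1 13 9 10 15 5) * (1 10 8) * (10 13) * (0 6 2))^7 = (15)(0 6 2)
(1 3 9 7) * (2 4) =(1 3 9 7)(2 4) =[0, 3, 4, 9, 2, 5, 6, 1, 8, 7]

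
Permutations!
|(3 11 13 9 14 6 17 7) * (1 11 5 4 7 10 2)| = |(1 11 13 9 14 6 17 10 2)(3 5 4 7)| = 36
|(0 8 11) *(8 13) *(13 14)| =5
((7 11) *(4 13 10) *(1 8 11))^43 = ((1 8 11 7)(4 13 10))^43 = (1 7 11 8)(4 13 10)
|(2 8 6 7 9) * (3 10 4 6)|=8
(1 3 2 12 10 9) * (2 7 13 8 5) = (1 3 7 13 8 5 2 12 10 9) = [0, 3, 12, 7, 4, 2, 6, 13, 5, 1, 9, 11, 10, 8]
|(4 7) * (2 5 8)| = 6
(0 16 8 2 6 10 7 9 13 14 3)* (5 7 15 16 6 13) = [6, 1, 13, 0, 4, 7, 10, 9, 2, 5, 15, 11, 12, 14, 3, 16, 8] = (0 6 10 15 16 8 2 13 14 3)(5 7 9)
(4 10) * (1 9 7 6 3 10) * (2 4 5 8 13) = [0, 9, 4, 10, 1, 8, 3, 6, 13, 7, 5, 11, 12, 2] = (1 9 7 6 3 10 5 8 13 2 4)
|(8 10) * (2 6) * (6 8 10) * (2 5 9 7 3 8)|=|(10)(3 8 6 5 9 7)|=6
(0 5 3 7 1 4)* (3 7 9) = (0 5 7 1 4)(3 9) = [5, 4, 2, 9, 0, 7, 6, 1, 8, 3]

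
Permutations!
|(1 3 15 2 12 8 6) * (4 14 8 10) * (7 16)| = 10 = |(1 3 15 2 12 10 4 14 8 6)(7 16)|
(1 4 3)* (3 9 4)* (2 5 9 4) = [0, 3, 5, 1, 4, 9, 6, 7, 8, 2] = (1 3)(2 5 9)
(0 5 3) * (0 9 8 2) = (0 5 3 9 8 2) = [5, 1, 0, 9, 4, 3, 6, 7, 2, 8]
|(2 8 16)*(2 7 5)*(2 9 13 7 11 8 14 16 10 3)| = |(2 14 16 11 8 10 3)(5 9 13 7)| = 28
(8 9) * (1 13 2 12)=(1 13 2 12)(8 9)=[0, 13, 12, 3, 4, 5, 6, 7, 9, 8, 10, 11, 1, 2]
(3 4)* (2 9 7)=[0, 1, 9, 4, 3, 5, 6, 2, 8, 7]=(2 9 7)(3 4)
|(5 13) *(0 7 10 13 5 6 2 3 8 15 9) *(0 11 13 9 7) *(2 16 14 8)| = 10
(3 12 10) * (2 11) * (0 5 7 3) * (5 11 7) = (0 11 2 7 3 12 10) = [11, 1, 7, 12, 4, 5, 6, 3, 8, 9, 0, 2, 10]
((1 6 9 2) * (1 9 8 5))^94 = (9)(1 8)(5 6)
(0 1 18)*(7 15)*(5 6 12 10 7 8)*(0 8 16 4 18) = (0 1)(4 18 8 5 6 12 10 7 15 16) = [1, 0, 2, 3, 18, 6, 12, 15, 5, 9, 7, 11, 10, 13, 14, 16, 4, 17, 8]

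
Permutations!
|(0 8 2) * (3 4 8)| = |(0 3 4 8 2)| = 5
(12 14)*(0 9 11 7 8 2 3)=(0 9 11 7 8 2 3)(12 14)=[9, 1, 3, 0, 4, 5, 6, 8, 2, 11, 10, 7, 14, 13, 12]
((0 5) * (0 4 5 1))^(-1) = ((0 1)(4 5))^(-1) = (0 1)(4 5)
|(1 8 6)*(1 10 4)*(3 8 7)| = 7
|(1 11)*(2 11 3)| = 4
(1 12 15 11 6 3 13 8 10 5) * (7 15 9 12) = [0, 7, 2, 13, 4, 1, 3, 15, 10, 12, 5, 6, 9, 8, 14, 11] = (1 7 15 11 6 3 13 8 10 5)(9 12)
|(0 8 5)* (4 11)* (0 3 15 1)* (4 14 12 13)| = |(0 8 5 3 15 1)(4 11 14 12 13)| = 30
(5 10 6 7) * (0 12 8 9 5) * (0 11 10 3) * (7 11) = (0 12 8 9 5 3)(6 11 10) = [12, 1, 2, 0, 4, 3, 11, 7, 9, 5, 6, 10, 8]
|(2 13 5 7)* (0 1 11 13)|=|(0 1 11 13 5 7 2)|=7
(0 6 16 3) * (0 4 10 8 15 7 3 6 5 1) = (0 5 1)(3 4 10 8 15 7)(6 16) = [5, 0, 2, 4, 10, 1, 16, 3, 15, 9, 8, 11, 12, 13, 14, 7, 6]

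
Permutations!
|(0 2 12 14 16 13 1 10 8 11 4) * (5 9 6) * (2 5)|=14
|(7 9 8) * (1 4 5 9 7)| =|(1 4 5 9 8)| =5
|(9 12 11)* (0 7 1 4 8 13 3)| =|(0 7 1 4 8 13 3)(9 12 11)| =21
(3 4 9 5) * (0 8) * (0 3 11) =(0 8 3 4 9 5 11) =[8, 1, 2, 4, 9, 11, 6, 7, 3, 5, 10, 0]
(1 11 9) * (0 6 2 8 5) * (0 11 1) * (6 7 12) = (0 7 12 6 2 8 5 11 9) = [7, 1, 8, 3, 4, 11, 2, 12, 5, 0, 10, 9, 6]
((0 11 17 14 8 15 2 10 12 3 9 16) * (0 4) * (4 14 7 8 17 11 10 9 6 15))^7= ((0 10 12 3 6 15 2 9 16 14 17 7 8 4))^7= (0 9)(2 4)(3 17)(6 7)(8 15)(10 16)(12 14)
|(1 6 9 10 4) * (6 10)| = |(1 10 4)(6 9)| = 6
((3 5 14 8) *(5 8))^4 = ((3 8)(5 14))^4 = (14)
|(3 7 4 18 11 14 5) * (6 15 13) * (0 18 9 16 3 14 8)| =|(0 18 11 8)(3 7 4 9 16)(5 14)(6 15 13)| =60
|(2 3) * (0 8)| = 2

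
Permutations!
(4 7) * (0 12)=(0 12)(4 7)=[12, 1, 2, 3, 7, 5, 6, 4, 8, 9, 10, 11, 0]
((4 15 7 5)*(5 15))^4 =(15)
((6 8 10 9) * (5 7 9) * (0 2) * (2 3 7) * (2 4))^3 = ((0 3 7 9 6 8 10 5 4 2))^3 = (0 9 10 2 7 8 4 3 6 5)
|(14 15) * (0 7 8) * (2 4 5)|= |(0 7 8)(2 4 5)(14 15)|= 6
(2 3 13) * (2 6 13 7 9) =(2 3 7 9)(6 13) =[0, 1, 3, 7, 4, 5, 13, 9, 8, 2, 10, 11, 12, 6]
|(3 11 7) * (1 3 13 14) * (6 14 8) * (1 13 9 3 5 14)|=|(1 5 14 13 8 6)(3 11 7 9)|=12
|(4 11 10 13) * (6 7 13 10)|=|(4 11 6 7 13)|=5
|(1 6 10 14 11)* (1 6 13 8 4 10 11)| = 6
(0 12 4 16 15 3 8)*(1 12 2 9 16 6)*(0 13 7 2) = (1 12 4 6)(2 9 16 15 3 8 13 7) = [0, 12, 9, 8, 6, 5, 1, 2, 13, 16, 10, 11, 4, 7, 14, 3, 15]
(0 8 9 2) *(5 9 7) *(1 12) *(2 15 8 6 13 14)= [6, 12, 0, 3, 4, 9, 13, 5, 7, 15, 10, 11, 1, 14, 2, 8]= (0 6 13 14 2)(1 12)(5 9 15 8 7)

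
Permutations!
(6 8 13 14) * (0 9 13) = (0 9 13 14 6 8) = [9, 1, 2, 3, 4, 5, 8, 7, 0, 13, 10, 11, 12, 14, 6]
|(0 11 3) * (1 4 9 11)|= 6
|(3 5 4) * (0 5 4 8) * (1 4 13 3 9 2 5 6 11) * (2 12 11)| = 10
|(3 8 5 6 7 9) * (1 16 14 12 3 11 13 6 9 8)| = |(1 16 14 12 3)(5 9 11 13 6 7 8)| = 35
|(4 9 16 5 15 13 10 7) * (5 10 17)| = |(4 9 16 10 7)(5 15 13 17)| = 20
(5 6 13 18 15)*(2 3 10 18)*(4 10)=[0, 1, 3, 4, 10, 6, 13, 7, 8, 9, 18, 11, 12, 2, 14, 5, 16, 17, 15]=(2 3 4 10 18 15 5 6 13)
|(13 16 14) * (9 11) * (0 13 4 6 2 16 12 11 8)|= 30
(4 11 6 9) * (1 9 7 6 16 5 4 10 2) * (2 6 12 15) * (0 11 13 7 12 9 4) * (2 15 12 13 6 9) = (0 11 16 5)(1 4 6 13 7 2)(9 10) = [11, 4, 1, 3, 6, 0, 13, 2, 8, 10, 9, 16, 12, 7, 14, 15, 5]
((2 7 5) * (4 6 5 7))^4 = ((7)(2 4 6 5))^4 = (7)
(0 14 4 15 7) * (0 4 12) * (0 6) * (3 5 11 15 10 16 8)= (0 14 12 6)(3 5 11 15 7 4 10 16 8)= [14, 1, 2, 5, 10, 11, 0, 4, 3, 9, 16, 15, 6, 13, 12, 7, 8]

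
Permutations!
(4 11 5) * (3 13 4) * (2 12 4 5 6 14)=(2 12 4 11 6 14)(3 13 5)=[0, 1, 12, 13, 11, 3, 14, 7, 8, 9, 10, 6, 4, 5, 2]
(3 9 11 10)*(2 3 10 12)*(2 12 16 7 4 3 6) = (2 6)(3 9 11 16 7 4) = [0, 1, 6, 9, 3, 5, 2, 4, 8, 11, 10, 16, 12, 13, 14, 15, 7]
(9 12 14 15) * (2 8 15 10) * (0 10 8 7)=(0 10 2 7)(8 15 9 12 14)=[10, 1, 7, 3, 4, 5, 6, 0, 15, 12, 2, 11, 14, 13, 8, 9]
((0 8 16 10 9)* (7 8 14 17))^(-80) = ((0 14 17 7 8 16 10 9))^(-80) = (17)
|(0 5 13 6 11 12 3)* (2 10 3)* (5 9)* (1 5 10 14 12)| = 60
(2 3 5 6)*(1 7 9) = (1 7 9)(2 3 5 6) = [0, 7, 3, 5, 4, 6, 2, 9, 8, 1]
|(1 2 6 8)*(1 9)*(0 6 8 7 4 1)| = |(0 6 7 4 1 2 8 9)| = 8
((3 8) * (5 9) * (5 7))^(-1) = ((3 8)(5 9 7))^(-1) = (3 8)(5 7 9)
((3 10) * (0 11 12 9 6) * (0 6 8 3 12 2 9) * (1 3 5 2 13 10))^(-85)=((0 11 13 10 12)(1 3)(2 9 8 5))^(-85)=(13)(1 3)(2 5 8 9)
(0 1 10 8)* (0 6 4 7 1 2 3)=(0 2 3)(1 10 8 6 4 7)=[2, 10, 3, 0, 7, 5, 4, 1, 6, 9, 8]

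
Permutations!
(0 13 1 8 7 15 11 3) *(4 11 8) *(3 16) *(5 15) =(0 13 1 4 11 16 3)(5 15 8 7) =[13, 4, 2, 0, 11, 15, 6, 5, 7, 9, 10, 16, 12, 1, 14, 8, 3]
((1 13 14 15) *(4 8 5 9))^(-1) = (1 15 14 13)(4 9 5 8)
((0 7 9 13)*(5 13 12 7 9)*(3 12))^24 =(0 12 13 3 5 9 7)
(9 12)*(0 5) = [5, 1, 2, 3, 4, 0, 6, 7, 8, 12, 10, 11, 9] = (0 5)(9 12)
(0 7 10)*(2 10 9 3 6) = (0 7 9 3 6 2 10) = [7, 1, 10, 6, 4, 5, 2, 9, 8, 3, 0]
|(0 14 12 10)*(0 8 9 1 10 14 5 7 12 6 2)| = 28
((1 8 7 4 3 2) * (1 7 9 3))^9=(1 9 2 4 8 3 7)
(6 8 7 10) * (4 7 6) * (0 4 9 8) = (0 4 7 10 9 8 6) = [4, 1, 2, 3, 7, 5, 0, 10, 6, 8, 9]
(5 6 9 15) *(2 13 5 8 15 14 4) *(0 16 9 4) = (0 16 9 14)(2 13 5 6 4)(8 15) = [16, 1, 13, 3, 2, 6, 4, 7, 15, 14, 10, 11, 12, 5, 0, 8, 9]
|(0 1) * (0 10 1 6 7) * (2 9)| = 6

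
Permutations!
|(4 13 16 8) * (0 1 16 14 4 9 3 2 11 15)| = |(0 1 16 8 9 3 2 11 15)(4 13 14)| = 9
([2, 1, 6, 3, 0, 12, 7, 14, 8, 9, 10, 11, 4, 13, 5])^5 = [5, 1, 12, 3, 14, 6, 4, 0, 8, 9, 10, 11, 7, 13, 2]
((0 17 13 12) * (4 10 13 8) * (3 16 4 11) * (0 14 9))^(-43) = ((0 17 8 11 3 16 4 10 13 12 14 9))^(-43) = (0 16 14 11 13 17 4 9 3 12 8 10)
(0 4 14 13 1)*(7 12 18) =(0 4 14 13 1)(7 12 18) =[4, 0, 2, 3, 14, 5, 6, 12, 8, 9, 10, 11, 18, 1, 13, 15, 16, 17, 7]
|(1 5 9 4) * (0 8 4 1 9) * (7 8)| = |(0 7 8 4 9 1 5)| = 7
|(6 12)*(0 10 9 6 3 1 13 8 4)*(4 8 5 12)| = |(0 10 9 6 4)(1 13 5 12 3)| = 5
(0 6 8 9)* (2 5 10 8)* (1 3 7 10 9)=(0 6 2 5 9)(1 3 7 10 8)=[6, 3, 5, 7, 4, 9, 2, 10, 1, 0, 8]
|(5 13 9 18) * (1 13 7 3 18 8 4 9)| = |(1 13)(3 18 5 7)(4 9 8)| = 12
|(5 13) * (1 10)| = |(1 10)(5 13)| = 2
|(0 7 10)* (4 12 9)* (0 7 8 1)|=6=|(0 8 1)(4 12 9)(7 10)|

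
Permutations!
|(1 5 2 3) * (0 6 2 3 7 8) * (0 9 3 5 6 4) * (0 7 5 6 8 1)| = 21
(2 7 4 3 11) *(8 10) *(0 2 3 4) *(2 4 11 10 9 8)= (0 4 11 3 10 2 7)(8 9)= [4, 1, 7, 10, 11, 5, 6, 0, 9, 8, 2, 3]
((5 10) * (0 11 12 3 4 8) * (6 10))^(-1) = (0 8 4 3 12 11)(5 10 6)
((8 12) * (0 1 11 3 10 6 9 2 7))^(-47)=((0 1 11 3 10 6 9 2 7)(8 12))^(-47)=(0 2 6 3 1 7 9 10 11)(8 12)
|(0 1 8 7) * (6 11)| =|(0 1 8 7)(6 11)| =4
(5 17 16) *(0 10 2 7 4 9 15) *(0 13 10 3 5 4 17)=(0 3 5)(2 7 17 16 4 9 15 13 10)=[3, 1, 7, 5, 9, 0, 6, 17, 8, 15, 2, 11, 12, 10, 14, 13, 4, 16]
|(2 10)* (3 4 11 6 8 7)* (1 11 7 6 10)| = 12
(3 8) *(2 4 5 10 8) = [0, 1, 4, 2, 5, 10, 6, 7, 3, 9, 8] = (2 4 5 10 8 3)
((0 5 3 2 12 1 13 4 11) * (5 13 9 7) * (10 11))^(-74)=(0 13 4 10 11)(1 5 12 7 2 9 3)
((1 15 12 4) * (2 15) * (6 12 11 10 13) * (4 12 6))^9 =(1 15 10 4 2 11 13) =((1 2 15 11 10 13 4))^9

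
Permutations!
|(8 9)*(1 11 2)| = 6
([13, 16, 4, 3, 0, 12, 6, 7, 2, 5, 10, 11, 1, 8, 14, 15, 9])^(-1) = [4, 12, 8, 3, 2, 9, 6, 7, 13, 16, 10, 11, 5, 0, 14, 15, 1]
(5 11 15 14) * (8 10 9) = (5 11 15 14)(8 10 9) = [0, 1, 2, 3, 4, 11, 6, 7, 10, 8, 9, 15, 12, 13, 5, 14]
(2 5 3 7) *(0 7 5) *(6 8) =[7, 1, 0, 5, 4, 3, 8, 2, 6] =(0 7 2)(3 5)(6 8)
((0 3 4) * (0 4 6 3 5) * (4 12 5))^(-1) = (0 5 12 4)(3 6)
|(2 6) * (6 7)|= 3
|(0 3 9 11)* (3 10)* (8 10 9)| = 3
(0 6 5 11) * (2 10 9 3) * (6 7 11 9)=(0 7 11)(2 10 6 5 9 3)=[7, 1, 10, 2, 4, 9, 5, 11, 8, 3, 6, 0]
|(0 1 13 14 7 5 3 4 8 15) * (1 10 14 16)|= |(0 10 14 7 5 3 4 8 15)(1 13 16)|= 9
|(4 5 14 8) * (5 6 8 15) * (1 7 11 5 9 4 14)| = 12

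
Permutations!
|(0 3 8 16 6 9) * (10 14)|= |(0 3 8 16 6 9)(10 14)|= 6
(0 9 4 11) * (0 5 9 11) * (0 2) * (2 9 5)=[11, 1, 0, 3, 9, 5, 6, 7, 8, 4, 10, 2]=(0 11 2)(4 9)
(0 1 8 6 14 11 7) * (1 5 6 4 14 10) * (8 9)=[5, 9, 2, 3, 14, 6, 10, 0, 4, 8, 1, 7, 12, 13, 11]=(0 5 6 10 1 9 8 4 14 11 7)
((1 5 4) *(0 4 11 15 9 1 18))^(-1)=(0 18 4)(1 9 15 11 5)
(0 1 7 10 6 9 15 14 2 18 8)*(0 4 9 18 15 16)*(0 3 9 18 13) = (0 1 7 10 6 13)(2 15 14)(3 9 16)(4 18 8) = [1, 7, 15, 9, 18, 5, 13, 10, 4, 16, 6, 11, 12, 0, 2, 14, 3, 17, 8]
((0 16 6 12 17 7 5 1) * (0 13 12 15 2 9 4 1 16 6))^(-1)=(0 16 5 7 17 12 13 1 4 9 2 15 6)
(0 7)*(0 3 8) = (0 7 3 8) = [7, 1, 2, 8, 4, 5, 6, 3, 0]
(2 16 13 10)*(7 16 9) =(2 9 7 16 13 10) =[0, 1, 9, 3, 4, 5, 6, 16, 8, 7, 2, 11, 12, 10, 14, 15, 13]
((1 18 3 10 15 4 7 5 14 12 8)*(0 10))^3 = ((0 10 15 4 7 5 14 12 8 1 18 3))^3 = (0 4 14 1)(3 15 5 8)(7 12 18 10)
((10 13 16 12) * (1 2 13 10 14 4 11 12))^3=((1 2 13 16)(4 11 12 14))^3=(1 16 13 2)(4 14 12 11)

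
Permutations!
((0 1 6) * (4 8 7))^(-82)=(0 6 1)(4 7 8)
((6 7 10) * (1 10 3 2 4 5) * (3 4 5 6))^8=((1 10 3 2 5)(4 6 7))^8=(1 2 10 5 3)(4 7 6)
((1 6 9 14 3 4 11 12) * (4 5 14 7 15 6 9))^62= (1 11 6 7)(3 14 5)(4 15 9 12)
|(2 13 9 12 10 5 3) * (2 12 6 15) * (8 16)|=|(2 13 9 6 15)(3 12 10 5)(8 16)|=20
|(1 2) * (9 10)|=2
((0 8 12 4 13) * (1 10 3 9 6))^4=(0 13 4 12 8)(1 6 9 3 10)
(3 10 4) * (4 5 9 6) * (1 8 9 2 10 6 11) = (1 8 9 11)(2 10 5)(3 6 4) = [0, 8, 10, 6, 3, 2, 4, 7, 9, 11, 5, 1]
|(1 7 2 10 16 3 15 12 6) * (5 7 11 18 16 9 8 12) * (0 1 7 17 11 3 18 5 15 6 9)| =|(0 1 3 6 7 2 10)(5 17 11)(8 12 9)(16 18)| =42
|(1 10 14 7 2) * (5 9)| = 10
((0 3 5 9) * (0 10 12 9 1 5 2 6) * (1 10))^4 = (1 9 12 10 5)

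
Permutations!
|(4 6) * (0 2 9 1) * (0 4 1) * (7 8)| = |(0 2 9)(1 4 6)(7 8)| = 6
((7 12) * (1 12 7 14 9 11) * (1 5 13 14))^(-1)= ((1 12)(5 13 14 9 11))^(-1)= (1 12)(5 11 9 14 13)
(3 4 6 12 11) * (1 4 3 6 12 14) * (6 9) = [0, 4, 2, 3, 12, 5, 14, 7, 8, 6, 10, 9, 11, 13, 1] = (1 4 12 11 9 6 14)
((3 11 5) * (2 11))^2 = (2 5)(3 11)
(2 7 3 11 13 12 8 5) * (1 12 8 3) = (1 12 3 11 13 8 5 2 7) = [0, 12, 7, 11, 4, 2, 6, 1, 5, 9, 10, 13, 3, 8]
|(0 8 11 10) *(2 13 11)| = 6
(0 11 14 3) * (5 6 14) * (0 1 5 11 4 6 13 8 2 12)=[4, 5, 12, 1, 6, 13, 14, 7, 2, 9, 10, 11, 0, 8, 3]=(0 4 6 14 3 1 5 13 8 2 12)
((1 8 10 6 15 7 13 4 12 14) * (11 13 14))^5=((1 8 10 6 15 7 14)(4 12 11 13))^5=(1 7 6 8 14 15 10)(4 12 11 13)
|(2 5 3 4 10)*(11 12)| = 10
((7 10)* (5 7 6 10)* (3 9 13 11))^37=((3 9 13 11)(5 7)(6 10))^37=(3 9 13 11)(5 7)(6 10)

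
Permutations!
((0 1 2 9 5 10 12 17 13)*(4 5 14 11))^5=(0 11 17 9 10 1 4 13 14 12 2 5)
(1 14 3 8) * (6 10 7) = (1 14 3 8)(6 10 7) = [0, 14, 2, 8, 4, 5, 10, 6, 1, 9, 7, 11, 12, 13, 3]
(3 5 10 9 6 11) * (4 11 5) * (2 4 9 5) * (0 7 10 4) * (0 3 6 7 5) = (0 5 4 11 6 2 3 9 7 10) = [5, 1, 3, 9, 11, 4, 2, 10, 8, 7, 0, 6]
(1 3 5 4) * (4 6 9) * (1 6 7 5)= (1 3)(4 6 9)(5 7)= [0, 3, 2, 1, 6, 7, 9, 5, 8, 4]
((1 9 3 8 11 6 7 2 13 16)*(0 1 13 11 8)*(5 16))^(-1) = ((0 1 9 3)(2 11 6 7)(5 16 13))^(-1) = (0 3 9 1)(2 7 6 11)(5 13 16)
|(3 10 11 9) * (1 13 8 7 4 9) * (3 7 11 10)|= 12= |(1 13 8 11)(4 9 7)|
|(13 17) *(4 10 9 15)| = 4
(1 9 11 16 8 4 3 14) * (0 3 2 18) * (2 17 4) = (0 3 14 1 9 11 16 8 2 18)(4 17) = [3, 9, 18, 14, 17, 5, 6, 7, 2, 11, 10, 16, 12, 13, 1, 15, 8, 4, 0]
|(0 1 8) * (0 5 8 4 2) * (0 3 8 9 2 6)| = |(0 1 4 6)(2 3 8 5 9)| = 20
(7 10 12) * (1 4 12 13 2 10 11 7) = [0, 4, 10, 3, 12, 5, 6, 11, 8, 9, 13, 7, 1, 2] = (1 4 12)(2 10 13)(7 11)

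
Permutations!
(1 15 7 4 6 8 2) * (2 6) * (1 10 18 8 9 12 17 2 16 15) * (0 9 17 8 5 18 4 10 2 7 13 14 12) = (0 9)(4 16 15 13 14 12 8 6 17 7 10)(5 18) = [9, 1, 2, 3, 16, 18, 17, 10, 6, 0, 4, 11, 8, 14, 12, 13, 15, 7, 5]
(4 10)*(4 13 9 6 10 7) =(4 7)(6 10 13 9) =[0, 1, 2, 3, 7, 5, 10, 4, 8, 6, 13, 11, 12, 9]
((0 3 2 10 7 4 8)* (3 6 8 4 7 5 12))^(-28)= (0 8 6)(2 5 3 10 12)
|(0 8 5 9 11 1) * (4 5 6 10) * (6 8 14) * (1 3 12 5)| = 30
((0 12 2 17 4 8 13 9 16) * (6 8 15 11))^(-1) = (0 16 9 13 8 6 11 15 4 17 2 12)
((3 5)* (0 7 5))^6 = ((0 7 5 3))^6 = (0 5)(3 7)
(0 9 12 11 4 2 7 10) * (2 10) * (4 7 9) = (0 4 10)(2 9 12 11 7) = [4, 1, 9, 3, 10, 5, 6, 2, 8, 12, 0, 7, 11]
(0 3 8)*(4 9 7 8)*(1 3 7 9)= (9)(0 7 8)(1 3 4)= [7, 3, 2, 4, 1, 5, 6, 8, 0, 9]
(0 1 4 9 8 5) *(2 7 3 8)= (0 1 4 9 2 7 3 8 5)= [1, 4, 7, 8, 9, 0, 6, 3, 5, 2]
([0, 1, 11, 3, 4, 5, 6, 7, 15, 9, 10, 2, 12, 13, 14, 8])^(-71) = (2 11)(8 15)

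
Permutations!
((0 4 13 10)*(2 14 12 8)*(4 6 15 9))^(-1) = (0 10 13 4 9 15 6)(2 8 12 14)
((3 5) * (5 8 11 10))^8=(3 10 8 5 11)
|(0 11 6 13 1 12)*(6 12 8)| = |(0 11 12)(1 8 6 13)| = 12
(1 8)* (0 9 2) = [9, 8, 0, 3, 4, 5, 6, 7, 1, 2] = (0 9 2)(1 8)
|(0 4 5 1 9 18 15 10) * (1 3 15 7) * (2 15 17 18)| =|(0 4 5 3 17 18 7 1 9 2 15 10)| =12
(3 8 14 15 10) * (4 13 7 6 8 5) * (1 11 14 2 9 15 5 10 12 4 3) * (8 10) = (1 11 14 5 3 8 2 9 15 12 4 13 7 6 10) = [0, 11, 9, 8, 13, 3, 10, 6, 2, 15, 1, 14, 4, 7, 5, 12]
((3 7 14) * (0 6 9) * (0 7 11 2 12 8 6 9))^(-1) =(0 6 8 12 2 11 3 14 7 9)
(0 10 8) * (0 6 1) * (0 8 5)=(0 10 5)(1 8 6)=[10, 8, 2, 3, 4, 0, 1, 7, 6, 9, 5]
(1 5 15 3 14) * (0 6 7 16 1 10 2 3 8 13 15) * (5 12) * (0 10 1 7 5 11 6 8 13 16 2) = (0 8 16 7 2 3 14 1 12 11 6 5 10)(13 15) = [8, 12, 3, 14, 4, 10, 5, 2, 16, 9, 0, 6, 11, 15, 1, 13, 7]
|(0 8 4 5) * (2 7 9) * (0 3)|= 15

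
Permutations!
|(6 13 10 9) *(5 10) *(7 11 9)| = 7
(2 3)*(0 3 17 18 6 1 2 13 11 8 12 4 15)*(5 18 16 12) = (0 3 13 11 8 5 18 6 1 2 17 16 12 4 15) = [3, 2, 17, 13, 15, 18, 1, 7, 5, 9, 10, 8, 4, 11, 14, 0, 12, 16, 6]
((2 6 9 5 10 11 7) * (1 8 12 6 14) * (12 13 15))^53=(1 8 13 15 12 6 9 5 10 11 7 2 14)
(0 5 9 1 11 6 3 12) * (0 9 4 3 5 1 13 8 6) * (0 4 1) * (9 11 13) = (1 13 8 6 5)(3 12 11 4) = [0, 13, 2, 12, 3, 1, 5, 7, 6, 9, 10, 4, 11, 8]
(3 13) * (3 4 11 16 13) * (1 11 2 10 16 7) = (1 11 7)(2 10 16 13 4) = [0, 11, 10, 3, 2, 5, 6, 1, 8, 9, 16, 7, 12, 4, 14, 15, 13]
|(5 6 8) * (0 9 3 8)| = 6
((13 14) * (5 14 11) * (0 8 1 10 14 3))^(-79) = (0 1 14 11 3 8 10 13 5) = ((0 8 1 10 14 13 11 5 3))^(-79)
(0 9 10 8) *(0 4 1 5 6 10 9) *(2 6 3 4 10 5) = (1 2 6 5 3 4)(8 10) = [0, 2, 6, 4, 1, 3, 5, 7, 10, 9, 8]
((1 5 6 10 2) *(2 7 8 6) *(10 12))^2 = ((1 5 2)(6 12 10 7 8))^2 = (1 2 5)(6 10 8 12 7)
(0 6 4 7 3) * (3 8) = (0 6 4 7 8 3) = [6, 1, 2, 0, 7, 5, 4, 8, 3]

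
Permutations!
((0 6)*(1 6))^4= ((0 1 6))^4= (0 1 6)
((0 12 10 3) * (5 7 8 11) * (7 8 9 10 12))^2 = ((12)(0 7 9 10 3)(5 8 11))^2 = (12)(0 9 3 7 10)(5 11 8)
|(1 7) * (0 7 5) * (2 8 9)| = |(0 7 1 5)(2 8 9)| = 12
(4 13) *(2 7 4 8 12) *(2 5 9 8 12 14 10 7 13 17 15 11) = [0, 1, 13, 3, 17, 9, 6, 4, 14, 8, 7, 2, 5, 12, 10, 11, 16, 15] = (2 13 12 5 9 8 14 10 7 4 17 15 11)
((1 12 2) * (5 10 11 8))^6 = ((1 12 2)(5 10 11 8))^6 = (12)(5 11)(8 10)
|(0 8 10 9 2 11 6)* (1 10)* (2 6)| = |(0 8 1 10 9 6)(2 11)| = 6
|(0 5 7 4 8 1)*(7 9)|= |(0 5 9 7 4 8 1)|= 7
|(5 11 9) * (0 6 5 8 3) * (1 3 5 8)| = 8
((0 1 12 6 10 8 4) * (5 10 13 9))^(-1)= ((0 1 12 6 13 9 5 10 8 4))^(-1)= (0 4 8 10 5 9 13 6 12 1)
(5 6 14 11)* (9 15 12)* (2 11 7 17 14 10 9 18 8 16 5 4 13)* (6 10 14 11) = (2 6 14 7 17 11 4 13)(5 10 9 15 12 18 8 16) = [0, 1, 6, 3, 13, 10, 14, 17, 16, 15, 9, 4, 18, 2, 7, 12, 5, 11, 8]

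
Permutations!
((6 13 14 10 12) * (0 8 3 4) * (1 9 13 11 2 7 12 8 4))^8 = ((0 4)(1 9 13 14 10 8 3)(2 7 12 6 11))^8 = (1 9 13 14 10 8 3)(2 6 7 11 12)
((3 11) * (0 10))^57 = ((0 10)(3 11))^57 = (0 10)(3 11)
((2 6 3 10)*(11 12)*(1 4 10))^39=(1 2)(3 10)(4 6)(11 12)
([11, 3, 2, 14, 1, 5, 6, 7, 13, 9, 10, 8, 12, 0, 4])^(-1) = (0 13 8 11)(1 4 14 3)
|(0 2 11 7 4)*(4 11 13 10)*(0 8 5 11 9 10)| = 21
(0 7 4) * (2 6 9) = (0 7 4)(2 6 9) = [7, 1, 6, 3, 0, 5, 9, 4, 8, 2]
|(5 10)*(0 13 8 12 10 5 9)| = 6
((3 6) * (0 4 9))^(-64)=((0 4 9)(3 6))^(-64)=(0 9 4)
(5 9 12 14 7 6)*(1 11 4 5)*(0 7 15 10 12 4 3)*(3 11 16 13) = (0 7 6 1 16 13 3)(4 5 9)(10 12 14 15) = [7, 16, 2, 0, 5, 9, 1, 6, 8, 4, 12, 11, 14, 3, 15, 10, 13]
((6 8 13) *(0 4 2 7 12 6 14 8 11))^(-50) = ((0 4 2 7 12 6 11)(8 13 14))^(-50) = (0 11 6 12 7 2 4)(8 13 14)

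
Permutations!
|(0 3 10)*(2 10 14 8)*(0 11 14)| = |(0 3)(2 10 11 14 8)| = 10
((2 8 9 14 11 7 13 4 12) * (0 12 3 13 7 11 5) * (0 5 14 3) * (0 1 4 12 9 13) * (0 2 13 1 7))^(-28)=((14)(0 9 3 2 8 1 4 7)(12 13))^(-28)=(14)(0 8)(1 9)(2 7)(3 4)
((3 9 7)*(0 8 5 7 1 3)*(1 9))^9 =(9)(0 8 5 7)(1 3)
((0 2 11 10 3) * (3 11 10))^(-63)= (0 10 3 2 11)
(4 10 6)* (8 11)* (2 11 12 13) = (2 11 8 12 13)(4 10 6) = [0, 1, 11, 3, 10, 5, 4, 7, 12, 9, 6, 8, 13, 2]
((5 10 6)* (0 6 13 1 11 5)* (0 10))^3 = ((0 6 10 13 1 11 5))^3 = (0 13 5 10 11 6 1)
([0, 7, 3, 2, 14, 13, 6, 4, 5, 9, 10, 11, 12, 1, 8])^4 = (1 8 7 5 4 13 14)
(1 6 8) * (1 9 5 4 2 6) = (2 6 8 9 5 4) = [0, 1, 6, 3, 2, 4, 8, 7, 9, 5]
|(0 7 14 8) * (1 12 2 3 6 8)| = 9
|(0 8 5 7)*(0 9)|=|(0 8 5 7 9)|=5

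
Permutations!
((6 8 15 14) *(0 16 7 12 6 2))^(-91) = (0 2 14 15 8 6 12 7 16)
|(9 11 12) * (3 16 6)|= |(3 16 6)(9 11 12)|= 3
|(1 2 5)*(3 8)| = 6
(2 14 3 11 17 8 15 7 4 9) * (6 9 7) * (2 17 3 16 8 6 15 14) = (3 11)(4 7)(6 9 17)(8 14 16) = [0, 1, 2, 11, 7, 5, 9, 4, 14, 17, 10, 3, 12, 13, 16, 15, 8, 6]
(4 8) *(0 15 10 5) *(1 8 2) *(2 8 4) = (0 15 10 5)(1 4 8 2) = [15, 4, 1, 3, 8, 0, 6, 7, 2, 9, 5, 11, 12, 13, 14, 10]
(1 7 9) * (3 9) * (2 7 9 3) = [0, 9, 7, 3, 4, 5, 6, 2, 8, 1] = (1 9)(2 7)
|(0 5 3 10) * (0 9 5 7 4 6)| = |(0 7 4 6)(3 10 9 5)| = 4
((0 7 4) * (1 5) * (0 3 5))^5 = (0 1 5 3 4 7)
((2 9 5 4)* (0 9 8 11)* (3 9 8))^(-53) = ((0 8 11)(2 3 9 5 4))^(-53) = (0 8 11)(2 9 4 3 5)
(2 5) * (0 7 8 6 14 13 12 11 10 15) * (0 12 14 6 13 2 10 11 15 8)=(0 7)(2 5 10 8 13 14)(12 15)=[7, 1, 5, 3, 4, 10, 6, 0, 13, 9, 8, 11, 15, 14, 2, 12]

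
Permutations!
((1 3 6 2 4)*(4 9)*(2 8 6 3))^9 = ((1 2 9 4)(6 8))^9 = (1 2 9 4)(6 8)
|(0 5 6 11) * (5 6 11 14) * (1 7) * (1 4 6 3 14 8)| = 5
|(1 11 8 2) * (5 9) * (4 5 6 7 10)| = 12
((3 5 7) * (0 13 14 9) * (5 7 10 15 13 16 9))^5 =(0 9 16)(3 7)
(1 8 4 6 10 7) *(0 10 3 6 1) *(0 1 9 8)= [10, 0, 2, 6, 9, 5, 3, 1, 4, 8, 7]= (0 10 7 1)(3 6)(4 9 8)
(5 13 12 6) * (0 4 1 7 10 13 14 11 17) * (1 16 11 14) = (0 4 16 11 17)(1 7 10 13 12 6 5) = [4, 7, 2, 3, 16, 1, 5, 10, 8, 9, 13, 17, 6, 12, 14, 15, 11, 0]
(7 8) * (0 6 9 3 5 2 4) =(0 6 9 3 5 2 4)(7 8) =[6, 1, 4, 5, 0, 2, 9, 8, 7, 3]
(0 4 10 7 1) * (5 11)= (0 4 10 7 1)(5 11)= [4, 0, 2, 3, 10, 11, 6, 1, 8, 9, 7, 5]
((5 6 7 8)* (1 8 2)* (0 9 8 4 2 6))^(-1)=((0 9 8 5)(1 4 2)(6 7))^(-1)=(0 5 8 9)(1 2 4)(6 7)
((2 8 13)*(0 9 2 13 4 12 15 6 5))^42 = (0 15 8)(2 5 12)(4 9 6)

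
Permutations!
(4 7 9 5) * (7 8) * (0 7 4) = (0 7 9 5)(4 8) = [7, 1, 2, 3, 8, 0, 6, 9, 4, 5]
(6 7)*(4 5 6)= [0, 1, 2, 3, 5, 6, 7, 4]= (4 5 6 7)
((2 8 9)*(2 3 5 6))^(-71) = (2 8 9 3 5 6)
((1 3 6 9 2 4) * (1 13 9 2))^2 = (1 6 4 9 3 2 13)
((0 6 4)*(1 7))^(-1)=(0 4 6)(1 7)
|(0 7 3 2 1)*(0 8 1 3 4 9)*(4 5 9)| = |(0 7 5 9)(1 8)(2 3)| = 4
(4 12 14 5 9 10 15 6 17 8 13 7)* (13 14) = (4 12 13 7)(5 9 10 15 6 17 8 14) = [0, 1, 2, 3, 12, 9, 17, 4, 14, 10, 15, 11, 13, 7, 5, 6, 16, 8]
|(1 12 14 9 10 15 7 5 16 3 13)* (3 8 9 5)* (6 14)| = |(1 12 6 14 5 16 8 9 10 15 7 3 13)| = 13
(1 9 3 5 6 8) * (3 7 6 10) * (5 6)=[0, 9, 2, 6, 4, 10, 8, 5, 1, 7, 3]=(1 9 7 5 10 3 6 8)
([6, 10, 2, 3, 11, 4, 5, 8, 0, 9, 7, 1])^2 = [5, 7, 2, 3, 1, 11, 4, 0, 6, 9, 8, 10]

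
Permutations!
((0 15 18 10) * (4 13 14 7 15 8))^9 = (18)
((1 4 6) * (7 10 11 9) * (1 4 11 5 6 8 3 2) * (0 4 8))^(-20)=(11)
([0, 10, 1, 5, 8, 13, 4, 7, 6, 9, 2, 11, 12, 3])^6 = (13)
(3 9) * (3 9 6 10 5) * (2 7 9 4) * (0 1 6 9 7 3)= [1, 6, 3, 9, 2, 0, 10, 7, 8, 4, 5]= (0 1 6 10 5)(2 3 9 4)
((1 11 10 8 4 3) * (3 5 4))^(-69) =(1 11 10 8 3)(4 5)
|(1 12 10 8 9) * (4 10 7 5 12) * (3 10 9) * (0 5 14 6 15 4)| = |(0 5 12 7 14 6 15 4 9 1)(3 10 8)| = 30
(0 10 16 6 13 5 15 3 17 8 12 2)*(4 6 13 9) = (0 10 16 13 5 15 3 17 8 12 2)(4 6 9) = [10, 1, 0, 17, 6, 15, 9, 7, 12, 4, 16, 11, 2, 5, 14, 3, 13, 8]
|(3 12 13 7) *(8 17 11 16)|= |(3 12 13 7)(8 17 11 16)|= 4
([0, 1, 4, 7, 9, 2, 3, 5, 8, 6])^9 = [0, 1, 9, 5, 6, 4, 7, 2, 8, 3]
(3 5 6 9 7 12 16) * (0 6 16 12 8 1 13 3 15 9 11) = (0 6 11)(1 13 3 5 16 15 9 7 8) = [6, 13, 2, 5, 4, 16, 11, 8, 1, 7, 10, 0, 12, 3, 14, 9, 15]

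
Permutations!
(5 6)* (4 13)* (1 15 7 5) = [0, 15, 2, 3, 13, 6, 1, 5, 8, 9, 10, 11, 12, 4, 14, 7] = (1 15 7 5 6)(4 13)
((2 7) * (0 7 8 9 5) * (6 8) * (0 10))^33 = ((0 7 2 6 8 9 5 10))^33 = (0 7 2 6 8 9 5 10)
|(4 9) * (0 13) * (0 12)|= 6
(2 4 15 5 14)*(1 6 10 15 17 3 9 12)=(1 6 10 15 5 14 2 4 17 3 9 12)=[0, 6, 4, 9, 17, 14, 10, 7, 8, 12, 15, 11, 1, 13, 2, 5, 16, 3]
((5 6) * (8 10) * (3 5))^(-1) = (3 6 5)(8 10)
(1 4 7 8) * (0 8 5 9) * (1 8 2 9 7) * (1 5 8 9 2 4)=(0 4 5 7 8 9)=[4, 1, 2, 3, 5, 7, 6, 8, 9, 0]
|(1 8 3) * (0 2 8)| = 5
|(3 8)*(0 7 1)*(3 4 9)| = 12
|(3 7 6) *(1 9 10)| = |(1 9 10)(3 7 6)| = 3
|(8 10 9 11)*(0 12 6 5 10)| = 8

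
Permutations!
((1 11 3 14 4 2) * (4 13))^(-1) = (1 2 4 13 14 3 11)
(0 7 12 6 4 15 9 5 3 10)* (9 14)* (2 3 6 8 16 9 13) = (0 7 12 8 16 9 5 6 4 15 14 13 2 3 10) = [7, 1, 3, 10, 15, 6, 4, 12, 16, 5, 0, 11, 8, 2, 13, 14, 9]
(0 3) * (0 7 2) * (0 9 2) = [3, 1, 9, 7, 4, 5, 6, 0, 8, 2] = (0 3 7)(2 9)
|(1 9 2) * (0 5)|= |(0 5)(1 9 2)|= 6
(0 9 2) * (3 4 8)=[9, 1, 0, 4, 8, 5, 6, 7, 3, 2]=(0 9 2)(3 4 8)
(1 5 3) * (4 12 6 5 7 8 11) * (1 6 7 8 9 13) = (1 8 11 4 12 7 9 13)(3 6 5) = [0, 8, 2, 6, 12, 3, 5, 9, 11, 13, 10, 4, 7, 1]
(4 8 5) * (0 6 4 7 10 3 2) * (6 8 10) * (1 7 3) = (0 8 5 3 2)(1 7 6 4 10) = [8, 7, 0, 2, 10, 3, 4, 6, 5, 9, 1]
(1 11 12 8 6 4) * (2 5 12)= (1 11 2 5 12 8 6 4)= [0, 11, 5, 3, 1, 12, 4, 7, 6, 9, 10, 2, 8]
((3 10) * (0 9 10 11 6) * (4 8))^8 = (0 10 11)(3 6 9) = ((0 9 10 3 11 6)(4 8))^8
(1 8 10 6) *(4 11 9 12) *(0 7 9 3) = [7, 8, 2, 0, 11, 5, 1, 9, 10, 12, 6, 3, 4] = (0 7 9 12 4 11 3)(1 8 10 6)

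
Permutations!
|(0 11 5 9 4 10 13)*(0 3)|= 8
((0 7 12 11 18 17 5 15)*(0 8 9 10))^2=((0 7 12 11 18 17 5 15 8 9 10))^2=(0 12 18 5 8 10 7 11 17 15 9)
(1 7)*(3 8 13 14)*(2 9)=(1 7)(2 9)(3 8 13 14)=[0, 7, 9, 8, 4, 5, 6, 1, 13, 2, 10, 11, 12, 14, 3]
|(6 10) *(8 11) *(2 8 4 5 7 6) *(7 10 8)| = |(2 7 6 8 11 4 5 10)| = 8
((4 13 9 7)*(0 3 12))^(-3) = (4 13 9 7)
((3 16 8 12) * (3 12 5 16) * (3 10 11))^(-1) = ((3 10 11)(5 16 8))^(-1) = (3 11 10)(5 8 16)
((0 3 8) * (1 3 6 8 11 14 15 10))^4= (0 6 8)(1 15 11)(3 10 14)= ((0 6 8)(1 3 11 14 15 10))^4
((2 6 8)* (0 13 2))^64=(0 8 6 2 13)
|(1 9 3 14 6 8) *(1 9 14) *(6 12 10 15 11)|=|(1 14 12 10 15 11 6 8 9 3)|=10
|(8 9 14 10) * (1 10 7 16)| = |(1 10 8 9 14 7 16)| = 7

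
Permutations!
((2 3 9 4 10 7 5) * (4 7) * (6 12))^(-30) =((2 3 9 7 5)(4 10)(6 12))^(-30) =(12)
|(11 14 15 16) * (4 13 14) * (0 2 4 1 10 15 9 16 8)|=12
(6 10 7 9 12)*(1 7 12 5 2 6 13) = (1 7 9 5 2 6 10 12 13) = [0, 7, 6, 3, 4, 2, 10, 9, 8, 5, 12, 11, 13, 1]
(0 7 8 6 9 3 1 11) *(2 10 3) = (0 7 8 6 9 2 10 3 1 11) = [7, 11, 10, 1, 4, 5, 9, 8, 6, 2, 3, 0]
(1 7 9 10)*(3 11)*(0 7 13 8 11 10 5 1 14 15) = (0 7 9 5 1 13 8 11 3 10 14 15) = [7, 13, 2, 10, 4, 1, 6, 9, 11, 5, 14, 3, 12, 8, 15, 0]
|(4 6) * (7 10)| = 2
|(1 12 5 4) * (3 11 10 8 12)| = 8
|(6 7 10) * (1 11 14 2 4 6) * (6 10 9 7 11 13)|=|(1 13 6 11 14 2 4 10)(7 9)|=8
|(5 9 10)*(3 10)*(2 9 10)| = |(2 9 3)(5 10)| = 6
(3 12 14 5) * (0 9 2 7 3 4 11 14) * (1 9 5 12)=(0 5 4 11 14 12)(1 9 2 7 3)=[5, 9, 7, 1, 11, 4, 6, 3, 8, 2, 10, 14, 0, 13, 12]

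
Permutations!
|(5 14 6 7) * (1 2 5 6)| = 4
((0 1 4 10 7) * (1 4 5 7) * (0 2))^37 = (0 10 5 2 4 1 7)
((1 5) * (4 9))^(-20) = ((1 5)(4 9))^(-20) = (9)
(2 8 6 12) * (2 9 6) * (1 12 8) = (1 12 9 6 8 2) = [0, 12, 1, 3, 4, 5, 8, 7, 2, 6, 10, 11, 9]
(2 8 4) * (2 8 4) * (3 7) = [0, 1, 4, 7, 8, 5, 6, 3, 2] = (2 4 8)(3 7)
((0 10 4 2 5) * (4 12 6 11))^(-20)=((0 10 12 6 11 4 2 5))^(-20)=(0 11)(2 12)(4 10)(5 6)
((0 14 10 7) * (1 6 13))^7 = (0 7 10 14)(1 6 13)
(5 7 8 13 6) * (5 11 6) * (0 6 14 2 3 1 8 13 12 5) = (0 6 11 14 2 3 1 8 12 5 7 13) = [6, 8, 3, 1, 4, 7, 11, 13, 12, 9, 10, 14, 5, 0, 2]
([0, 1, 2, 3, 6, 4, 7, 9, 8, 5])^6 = (4 6 7 9 5)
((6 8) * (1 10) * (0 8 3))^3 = (0 3 6 8)(1 10)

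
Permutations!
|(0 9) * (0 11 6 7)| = |(0 9 11 6 7)| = 5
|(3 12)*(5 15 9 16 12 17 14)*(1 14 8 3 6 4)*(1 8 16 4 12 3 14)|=|(3 17 16)(4 8 14 5 15 9)(6 12)|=6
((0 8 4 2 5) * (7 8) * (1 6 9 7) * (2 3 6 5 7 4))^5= (0 5 1)(2 8 7)(3 6 9 4)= ((0 1 5)(2 7 8)(3 6 9 4))^5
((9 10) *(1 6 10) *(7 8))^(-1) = (1 9 10 6)(7 8)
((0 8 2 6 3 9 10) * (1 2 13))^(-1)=(0 10 9 3 6 2 1 13 8)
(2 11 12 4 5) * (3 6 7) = (2 11 12 4 5)(3 6 7) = [0, 1, 11, 6, 5, 2, 7, 3, 8, 9, 10, 12, 4]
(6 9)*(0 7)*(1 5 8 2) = (0 7)(1 5 8 2)(6 9) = [7, 5, 1, 3, 4, 8, 9, 0, 2, 6]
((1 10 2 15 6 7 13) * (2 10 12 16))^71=((1 12 16 2 15 6 7 13))^71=(1 13 7 6 15 2 16 12)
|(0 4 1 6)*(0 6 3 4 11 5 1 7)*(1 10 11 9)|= 6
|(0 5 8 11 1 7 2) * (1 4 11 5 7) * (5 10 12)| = |(0 7 2)(4 11)(5 8 10 12)| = 12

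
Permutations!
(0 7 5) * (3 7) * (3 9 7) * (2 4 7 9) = (9)(0 2 4 7 5) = [2, 1, 4, 3, 7, 0, 6, 5, 8, 9]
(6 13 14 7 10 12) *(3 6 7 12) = (3 6 13 14 12 7 10) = [0, 1, 2, 6, 4, 5, 13, 10, 8, 9, 3, 11, 7, 14, 12]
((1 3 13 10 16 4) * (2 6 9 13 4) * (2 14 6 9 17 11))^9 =((1 3 4)(2 9 13 10 16 14 6 17 11))^9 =(17)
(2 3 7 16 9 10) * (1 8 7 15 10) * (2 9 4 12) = [0, 8, 3, 15, 12, 5, 6, 16, 7, 1, 9, 11, 2, 13, 14, 10, 4] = (1 8 7 16 4 12 2 3 15 10 9)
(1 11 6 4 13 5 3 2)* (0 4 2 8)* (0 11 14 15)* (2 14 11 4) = (0 2 1 11 6 14 15)(3 8 4 13 5) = [2, 11, 1, 8, 13, 3, 14, 7, 4, 9, 10, 6, 12, 5, 15, 0]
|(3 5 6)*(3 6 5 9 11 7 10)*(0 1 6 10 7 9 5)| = 6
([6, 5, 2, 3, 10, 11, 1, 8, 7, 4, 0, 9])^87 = [10, 6, 2, 3, 9, 1, 0, 8, 7, 11, 4, 5]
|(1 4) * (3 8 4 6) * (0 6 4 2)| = 10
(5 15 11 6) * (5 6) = (5 15 11) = [0, 1, 2, 3, 4, 15, 6, 7, 8, 9, 10, 5, 12, 13, 14, 11]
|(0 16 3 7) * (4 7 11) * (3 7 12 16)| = |(0 3 11 4 12 16 7)| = 7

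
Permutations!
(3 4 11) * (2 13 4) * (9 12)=(2 13 4 11 3)(9 12)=[0, 1, 13, 2, 11, 5, 6, 7, 8, 12, 10, 3, 9, 4]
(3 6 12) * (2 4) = (2 4)(3 6 12) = [0, 1, 4, 6, 2, 5, 12, 7, 8, 9, 10, 11, 3]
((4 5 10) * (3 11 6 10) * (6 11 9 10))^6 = ((11)(3 9 10 4 5))^6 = (11)(3 9 10 4 5)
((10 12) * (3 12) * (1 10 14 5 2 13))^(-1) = (1 13 2 5 14 12 3 10)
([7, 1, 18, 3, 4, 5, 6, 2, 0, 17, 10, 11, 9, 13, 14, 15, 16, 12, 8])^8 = (0 18 7 8 2)(9 12 17)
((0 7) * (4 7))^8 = (0 7 4)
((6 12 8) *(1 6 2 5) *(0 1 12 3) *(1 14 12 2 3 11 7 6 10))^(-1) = ((0 14 12 8 3)(1 10)(2 5)(6 11 7))^(-1) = (0 3 8 12 14)(1 10)(2 5)(6 7 11)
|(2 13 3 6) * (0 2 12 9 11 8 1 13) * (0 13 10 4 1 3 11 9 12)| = 21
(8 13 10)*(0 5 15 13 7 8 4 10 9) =(0 5 15 13 9)(4 10)(7 8) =[5, 1, 2, 3, 10, 15, 6, 8, 7, 0, 4, 11, 12, 9, 14, 13]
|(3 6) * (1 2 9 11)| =4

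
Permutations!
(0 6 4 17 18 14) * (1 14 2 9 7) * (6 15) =(0 15 6 4 17 18 2 9 7 1 14) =[15, 14, 9, 3, 17, 5, 4, 1, 8, 7, 10, 11, 12, 13, 0, 6, 16, 18, 2]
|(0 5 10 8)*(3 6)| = 4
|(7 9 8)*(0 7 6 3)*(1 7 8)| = 12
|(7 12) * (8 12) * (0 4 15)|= |(0 4 15)(7 8 12)|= 3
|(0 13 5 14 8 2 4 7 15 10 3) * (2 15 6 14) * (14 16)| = 13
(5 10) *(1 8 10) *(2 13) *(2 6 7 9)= (1 8 10 5)(2 13 6 7 9)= [0, 8, 13, 3, 4, 1, 7, 9, 10, 2, 5, 11, 12, 6]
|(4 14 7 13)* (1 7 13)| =6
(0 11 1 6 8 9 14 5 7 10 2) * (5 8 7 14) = (0 11 1 6 7 10 2)(5 14 8 9) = [11, 6, 0, 3, 4, 14, 7, 10, 9, 5, 2, 1, 12, 13, 8]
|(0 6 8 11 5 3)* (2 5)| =7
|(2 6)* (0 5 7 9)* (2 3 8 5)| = |(0 2 6 3 8 5 7 9)| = 8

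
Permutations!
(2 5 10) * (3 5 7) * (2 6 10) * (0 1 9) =[1, 9, 7, 5, 4, 2, 10, 3, 8, 0, 6] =(0 1 9)(2 7 3 5)(6 10)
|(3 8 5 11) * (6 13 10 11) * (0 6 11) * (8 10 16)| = 9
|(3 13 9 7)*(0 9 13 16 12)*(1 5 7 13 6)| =|(0 9 13 6 1 5 7 3 16 12)| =10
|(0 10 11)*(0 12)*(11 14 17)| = |(0 10 14 17 11 12)| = 6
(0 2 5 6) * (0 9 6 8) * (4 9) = (0 2 5 8)(4 9 6) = [2, 1, 5, 3, 9, 8, 4, 7, 0, 6]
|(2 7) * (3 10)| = 2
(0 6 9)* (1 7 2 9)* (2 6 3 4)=[3, 7, 9, 4, 2, 5, 1, 6, 8, 0]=(0 3 4 2 9)(1 7 6)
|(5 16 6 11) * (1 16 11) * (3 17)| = |(1 16 6)(3 17)(5 11)| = 6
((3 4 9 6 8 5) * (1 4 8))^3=(1 6 9 4)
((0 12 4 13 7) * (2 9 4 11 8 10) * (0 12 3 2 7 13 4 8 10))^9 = (13)(0 8 9 2 3)(7 12 11 10)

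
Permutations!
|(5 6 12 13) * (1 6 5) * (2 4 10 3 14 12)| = 9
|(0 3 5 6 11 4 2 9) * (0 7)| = 9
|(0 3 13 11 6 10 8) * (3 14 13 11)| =8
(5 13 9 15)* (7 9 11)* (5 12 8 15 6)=(5 13 11 7 9 6)(8 15 12)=[0, 1, 2, 3, 4, 13, 5, 9, 15, 6, 10, 7, 8, 11, 14, 12]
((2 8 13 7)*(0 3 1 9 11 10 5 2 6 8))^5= (0 10 1 2 11 3 5 9)(6 8 13 7)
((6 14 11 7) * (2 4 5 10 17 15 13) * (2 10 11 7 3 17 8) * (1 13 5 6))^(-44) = (1 13 10 8 2 4 6 14 7)(3 17 15 5 11)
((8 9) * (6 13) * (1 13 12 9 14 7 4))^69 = (1 14 12)(4 8 6)(7 9 13)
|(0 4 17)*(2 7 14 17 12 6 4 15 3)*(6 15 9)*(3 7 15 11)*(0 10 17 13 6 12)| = |(0 9 12 11 3 2 15 7 14 13 6 4)(10 17)| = 12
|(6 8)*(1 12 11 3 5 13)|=6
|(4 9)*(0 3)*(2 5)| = 2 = |(0 3)(2 5)(4 9)|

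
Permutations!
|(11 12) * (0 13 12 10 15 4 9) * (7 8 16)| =24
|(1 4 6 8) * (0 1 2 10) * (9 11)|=14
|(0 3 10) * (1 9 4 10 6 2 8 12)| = 10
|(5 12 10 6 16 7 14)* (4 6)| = 8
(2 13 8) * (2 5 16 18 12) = (2 13 8 5 16 18 12) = [0, 1, 13, 3, 4, 16, 6, 7, 5, 9, 10, 11, 2, 8, 14, 15, 18, 17, 12]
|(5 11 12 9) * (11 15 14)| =|(5 15 14 11 12 9)| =6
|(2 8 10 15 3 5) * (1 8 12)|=|(1 8 10 15 3 5 2 12)|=8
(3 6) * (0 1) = [1, 0, 2, 6, 4, 5, 3] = (0 1)(3 6)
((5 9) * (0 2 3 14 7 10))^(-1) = ((0 2 3 14 7 10)(5 9))^(-1) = (0 10 7 14 3 2)(5 9)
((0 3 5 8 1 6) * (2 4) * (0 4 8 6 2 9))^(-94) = (0 5 4)(1 8 2)(3 6 9)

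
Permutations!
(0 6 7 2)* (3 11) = [6, 1, 0, 11, 4, 5, 7, 2, 8, 9, 10, 3] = (0 6 7 2)(3 11)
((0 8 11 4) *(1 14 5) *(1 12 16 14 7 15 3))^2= ((0 8 11 4)(1 7 15 3)(5 12 16 14))^2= (0 11)(1 15)(3 7)(4 8)(5 16)(12 14)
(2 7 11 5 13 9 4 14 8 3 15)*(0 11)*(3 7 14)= (0 11 5 13 9 4 3 15 2 14 8 7)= [11, 1, 14, 15, 3, 13, 6, 0, 7, 4, 10, 5, 12, 9, 8, 2]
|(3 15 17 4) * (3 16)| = 5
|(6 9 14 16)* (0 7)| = 4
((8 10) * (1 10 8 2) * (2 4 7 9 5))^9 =((1 10 4 7 9 5 2))^9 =(1 4 9 2 10 7 5)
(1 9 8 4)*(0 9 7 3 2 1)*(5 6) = [9, 7, 1, 2, 0, 6, 5, 3, 4, 8] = (0 9 8 4)(1 7 3 2)(5 6)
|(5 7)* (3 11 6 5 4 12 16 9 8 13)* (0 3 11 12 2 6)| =|(0 3 12 16 9 8 13 11)(2 6 5 7 4)| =40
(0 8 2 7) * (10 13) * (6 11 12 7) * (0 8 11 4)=(0 11 12 7 8 2 6 4)(10 13)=[11, 1, 6, 3, 0, 5, 4, 8, 2, 9, 13, 12, 7, 10]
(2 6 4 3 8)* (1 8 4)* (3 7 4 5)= (1 8 2 6)(3 5)(4 7)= [0, 8, 6, 5, 7, 3, 1, 4, 2]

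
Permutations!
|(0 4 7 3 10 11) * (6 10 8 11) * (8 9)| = |(0 4 7 3 9 8 11)(6 10)| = 14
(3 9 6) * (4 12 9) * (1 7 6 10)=(1 7 6 3 4 12 9 10)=[0, 7, 2, 4, 12, 5, 3, 6, 8, 10, 1, 11, 9]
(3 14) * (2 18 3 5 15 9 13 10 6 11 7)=(2 18 3 14 5 15 9 13 10 6 11 7)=[0, 1, 18, 14, 4, 15, 11, 2, 8, 13, 6, 7, 12, 10, 5, 9, 16, 17, 3]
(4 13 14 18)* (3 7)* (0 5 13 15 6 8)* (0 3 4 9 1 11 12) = (0 5 13 14 18 9 1 11 12)(3 7 4 15 6 8) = [5, 11, 2, 7, 15, 13, 8, 4, 3, 1, 10, 12, 0, 14, 18, 6, 16, 17, 9]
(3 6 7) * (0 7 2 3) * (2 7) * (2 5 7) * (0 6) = [5, 1, 3, 0, 4, 7, 2, 6] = (0 5 7 6 2 3)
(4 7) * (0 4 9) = (0 4 7 9) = [4, 1, 2, 3, 7, 5, 6, 9, 8, 0]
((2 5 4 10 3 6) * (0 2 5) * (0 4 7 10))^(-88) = ((0 2 4)(3 6 5 7 10))^(-88) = (0 4 2)(3 5 10 6 7)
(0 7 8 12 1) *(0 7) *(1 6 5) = [0, 7, 2, 3, 4, 1, 5, 8, 12, 9, 10, 11, 6] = (1 7 8 12 6 5)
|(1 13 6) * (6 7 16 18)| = |(1 13 7 16 18 6)| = 6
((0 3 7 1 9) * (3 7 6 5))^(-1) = ((0 7 1 9)(3 6 5))^(-1) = (0 9 1 7)(3 5 6)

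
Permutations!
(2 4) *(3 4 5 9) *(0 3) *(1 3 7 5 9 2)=[7, 3, 9, 4, 1, 2, 6, 5, 8, 0]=(0 7 5 2 9)(1 3 4)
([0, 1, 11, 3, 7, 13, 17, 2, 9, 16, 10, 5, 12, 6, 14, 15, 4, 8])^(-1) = [0, 1, 7, 3, 16, 11, 13, 4, 17, 8, 10, 2, 12, 5, 14, 15, 9, 6]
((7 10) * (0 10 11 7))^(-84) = (11) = ((0 10)(7 11))^(-84)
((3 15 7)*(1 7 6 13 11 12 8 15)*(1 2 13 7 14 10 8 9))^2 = ((1 14 10 8 15 6 7 3 2 13 11 12 9))^2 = (1 10 15 7 2 11 9 14 8 6 3 13 12)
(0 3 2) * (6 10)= (0 3 2)(6 10)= [3, 1, 0, 2, 4, 5, 10, 7, 8, 9, 6]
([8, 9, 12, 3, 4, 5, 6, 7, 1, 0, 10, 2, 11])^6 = (12)(0 1)(8 9)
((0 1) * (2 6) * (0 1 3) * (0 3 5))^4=(6)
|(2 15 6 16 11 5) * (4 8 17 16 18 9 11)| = 28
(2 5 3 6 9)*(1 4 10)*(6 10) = (1 4 6 9 2 5 3 10) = [0, 4, 5, 10, 6, 3, 9, 7, 8, 2, 1]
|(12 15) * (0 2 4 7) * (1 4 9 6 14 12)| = |(0 2 9 6 14 12 15 1 4 7)| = 10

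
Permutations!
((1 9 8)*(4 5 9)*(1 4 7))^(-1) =((1 7)(4 5 9 8))^(-1) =(1 7)(4 8 9 5)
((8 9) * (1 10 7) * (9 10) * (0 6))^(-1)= ((0 6)(1 9 8 10 7))^(-1)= (0 6)(1 7 10 8 9)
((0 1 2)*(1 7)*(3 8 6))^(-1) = (0 2 1 7)(3 6 8)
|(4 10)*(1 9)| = 2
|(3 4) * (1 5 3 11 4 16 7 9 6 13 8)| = 18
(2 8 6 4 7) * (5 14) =(2 8 6 4 7)(5 14) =[0, 1, 8, 3, 7, 14, 4, 2, 6, 9, 10, 11, 12, 13, 5]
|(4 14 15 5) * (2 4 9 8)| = 7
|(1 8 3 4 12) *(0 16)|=10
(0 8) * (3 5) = (0 8)(3 5) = [8, 1, 2, 5, 4, 3, 6, 7, 0]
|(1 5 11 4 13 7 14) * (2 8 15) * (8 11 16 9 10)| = |(1 5 16 9 10 8 15 2 11 4 13 7 14)| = 13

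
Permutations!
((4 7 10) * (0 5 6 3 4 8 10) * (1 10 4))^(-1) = (0 7 4 8 10 1 3 6 5)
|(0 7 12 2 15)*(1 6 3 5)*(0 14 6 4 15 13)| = |(0 7 12 2 13)(1 4 15 14 6 3 5)| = 35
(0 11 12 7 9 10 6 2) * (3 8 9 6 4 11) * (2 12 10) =[3, 1, 0, 8, 11, 5, 12, 6, 9, 2, 4, 10, 7] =(0 3 8 9 2)(4 11 10)(6 12 7)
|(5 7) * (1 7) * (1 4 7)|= 3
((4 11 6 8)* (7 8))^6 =((4 11 6 7 8))^6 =(4 11 6 7 8)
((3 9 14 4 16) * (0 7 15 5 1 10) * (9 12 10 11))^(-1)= (0 10 12 3 16 4 14 9 11 1 5 15 7)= ((0 7 15 5 1 11 9 14 4 16 3 12 10))^(-1)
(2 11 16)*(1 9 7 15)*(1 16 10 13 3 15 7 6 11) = [0, 9, 1, 15, 4, 5, 11, 7, 8, 6, 13, 10, 12, 3, 14, 16, 2] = (1 9 6 11 10 13 3 15 16 2)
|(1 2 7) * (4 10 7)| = 5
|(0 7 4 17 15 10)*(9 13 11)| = 6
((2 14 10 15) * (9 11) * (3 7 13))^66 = ((2 14 10 15)(3 7 13)(9 11))^66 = (2 10)(14 15)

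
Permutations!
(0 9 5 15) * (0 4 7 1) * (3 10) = (0 9 5 15 4 7 1)(3 10) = [9, 0, 2, 10, 7, 15, 6, 1, 8, 5, 3, 11, 12, 13, 14, 4]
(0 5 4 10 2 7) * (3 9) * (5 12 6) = (0 12 6 5 4 10 2 7)(3 9) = [12, 1, 7, 9, 10, 4, 5, 0, 8, 3, 2, 11, 6]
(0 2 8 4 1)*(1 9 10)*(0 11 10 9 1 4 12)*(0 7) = (0 2 8 12 7)(1 11 10 4) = [2, 11, 8, 3, 1, 5, 6, 0, 12, 9, 4, 10, 7]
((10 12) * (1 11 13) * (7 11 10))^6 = (13)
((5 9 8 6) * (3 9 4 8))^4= (9)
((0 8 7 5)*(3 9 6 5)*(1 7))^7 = (0 5 6 9 3 7 1 8)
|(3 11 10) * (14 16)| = |(3 11 10)(14 16)| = 6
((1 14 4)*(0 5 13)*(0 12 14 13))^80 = ((0 5)(1 13 12 14 4))^80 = (14)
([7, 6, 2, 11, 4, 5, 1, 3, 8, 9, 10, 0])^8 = [0, 1, 2, 3, 4, 5, 6, 7, 8, 9, 10, 11]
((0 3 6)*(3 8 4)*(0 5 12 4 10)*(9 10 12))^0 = (12)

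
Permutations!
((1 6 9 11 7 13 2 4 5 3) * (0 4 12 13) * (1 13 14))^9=(0 6 2 4 9 12 5 11 14 3 7 1 13)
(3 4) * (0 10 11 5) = [10, 1, 2, 4, 3, 0, 6, 7, 8, 9, 11, 5] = (0 10 11 5)(3 4)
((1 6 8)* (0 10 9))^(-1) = (0 9 10)(1 8 6)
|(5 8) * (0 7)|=|(0 7)(5 8)|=2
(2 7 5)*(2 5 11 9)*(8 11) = [0, 1, 7, 3, 4, 5, 6, 8, 11, 2, 10, 9] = (2 7 8 11 9)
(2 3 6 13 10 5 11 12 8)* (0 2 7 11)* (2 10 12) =(0 10 5)(2 3 6 13 12 8 7 11) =[10, 1, 3, 6, 4, 0, 13, 11, 7, 9, 5, 2, 8, 12]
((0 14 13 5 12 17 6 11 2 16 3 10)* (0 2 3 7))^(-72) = (0 6 7 17 16 12 2 5 10 13 3 14 11)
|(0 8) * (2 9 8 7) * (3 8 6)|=7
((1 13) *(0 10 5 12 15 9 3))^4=(0 15 10 9 5 3 12)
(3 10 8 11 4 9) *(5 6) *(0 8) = (0 8 11 4 9 3 10)(5 6) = [8, 1, 2, 10, 9, 6, 5, 7, 11, 3, 0, 4]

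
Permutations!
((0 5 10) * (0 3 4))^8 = (0 3 5 4 10)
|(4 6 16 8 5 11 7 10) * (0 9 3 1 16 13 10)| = 36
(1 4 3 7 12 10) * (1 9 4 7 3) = (1 7 12 10 9 4) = [0, 7, 2, 3, 1, 5, 6, 12, 8, 4, 9, 11, 10]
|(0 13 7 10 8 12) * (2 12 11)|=8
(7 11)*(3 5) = [0, 1, 2, 5, 4, 3, 6, 11, 8, 9, 10, 7] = (3 5)(7 11)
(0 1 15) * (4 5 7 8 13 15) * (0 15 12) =[1, 4, 2, 3, 5, 7, 6, 8, 13, 9, 10, 11, 0, 12, 14, 15] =(15)(0 1 4 5 7 8 13 12)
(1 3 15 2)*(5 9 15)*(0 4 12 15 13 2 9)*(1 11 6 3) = (0 4 12 15 9 13 2 11 6 3 5) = [4, 1, 11, 5, 12, 0, 3, 7, 8, 13, 10, 6, 15, 2, 14, 9]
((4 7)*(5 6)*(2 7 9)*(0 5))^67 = ((0 5 6)(2 7 4 9))^67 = (0 5 6)(2 9 4 7)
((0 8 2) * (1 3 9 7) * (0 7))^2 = ((0 8 2 7 1 3 9))^2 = (0 2 1 9 8 7 3)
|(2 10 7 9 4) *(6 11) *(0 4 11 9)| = 15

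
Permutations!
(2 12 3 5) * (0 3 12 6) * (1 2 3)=(12)(0 1 2 6)(3 5)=[1, 2, 6, 5, 4, 3, 0, 7, 8, 9, 10, 11, 12]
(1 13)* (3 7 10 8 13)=[0, 3, 2, 7, 4, 5, 6, 10, 13, 9, 8, 11, 12, 1]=(1 3 7 10 8 13)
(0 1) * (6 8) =[1, 0, 2, 3, 4, 5, 8, 7, 6] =(0 1)(6 8)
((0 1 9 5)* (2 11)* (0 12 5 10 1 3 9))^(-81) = (0 1 10 9 3)(2 11)(5 12)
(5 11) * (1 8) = (1 8)(5 11) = [0, 8, 2, 3, 4, 11, 6, 7, 1, 9, 10, 5]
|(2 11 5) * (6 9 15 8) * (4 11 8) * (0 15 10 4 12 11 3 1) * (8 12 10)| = |(0 15 10 4 3 1)(2 12 11 5)(6 9 8)| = 12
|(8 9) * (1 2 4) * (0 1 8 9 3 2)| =4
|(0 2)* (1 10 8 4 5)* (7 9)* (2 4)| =14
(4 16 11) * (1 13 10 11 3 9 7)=(1 13 10 11 4 16 3 9 7)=[0, 13, 2, 9, 16, 5, 6, 1, 8, 7, 11, 4, 12, 10, 14, 15, 3]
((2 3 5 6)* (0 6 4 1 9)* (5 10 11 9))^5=(0 11 3 6 9 10 2)(1 4 5)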